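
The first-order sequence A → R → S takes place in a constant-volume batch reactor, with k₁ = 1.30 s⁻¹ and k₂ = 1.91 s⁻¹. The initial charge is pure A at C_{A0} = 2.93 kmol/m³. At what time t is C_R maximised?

For first-order series the maximum of C_R occurs at t_opt = ln(k₂/k₁)/(k₂−k₁).
= ln(1.91/1.30)/(1.91−1.30) = ln(1.469)/0.6100 = 0.3847/0.6100 = 0.631 s.

0.631 s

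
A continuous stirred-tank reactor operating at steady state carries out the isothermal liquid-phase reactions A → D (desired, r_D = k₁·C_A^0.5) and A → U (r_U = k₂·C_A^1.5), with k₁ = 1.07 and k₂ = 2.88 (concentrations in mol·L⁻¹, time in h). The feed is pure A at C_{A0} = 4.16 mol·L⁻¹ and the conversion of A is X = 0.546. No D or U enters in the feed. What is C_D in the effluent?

0.373 mol·L⁻¹

Exit C_A = C_{A0}(1−X) = 4.16×0.454 = 1.889 mol·L⁻¹.
In a CSTR the entire volume is at exit conditions, so r_D = 1.07×1.889^0.5 = 1.470 and r_U = 2.88×1.889^1.5 = 7.475.
Fraction of consumed A going to D: r_D/(r_D+r_U) = 0.1644.
C_D = 0.1644·C_{A0}·X = 0.1644×4.16×0.546 = 0.373 mol·L⁻¹.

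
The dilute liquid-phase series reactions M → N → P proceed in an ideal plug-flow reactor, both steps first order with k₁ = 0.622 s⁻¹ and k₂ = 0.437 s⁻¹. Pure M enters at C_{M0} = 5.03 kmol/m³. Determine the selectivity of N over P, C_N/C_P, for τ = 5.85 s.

0.215

Solving the coupled first-order balances gives C_N(τ) = [k₁/(k₂−k₁)]·C_{M0}·(e^(−k₁τ) − e^(−k₂τ)).
e^(−k₁τ) = e^(−0.622×5.85) = e^(−3.639) = 0.02629; e^(−k₂τ) = e^(−2.556) = 0.07758.
C_N = 0.622×5.03/(0.437−0.622) × (0.02629−0.07758) = (-16.91)×(-0.05129) = 0.8675 kmol/m³.
C_M = C_{M0}e^(−k₁τ) = 0.1322 kmol/m³, so C_P = C_{M0}−C_M−C_N = 4.030 kmol/m³; C_N/C_P = 0.215.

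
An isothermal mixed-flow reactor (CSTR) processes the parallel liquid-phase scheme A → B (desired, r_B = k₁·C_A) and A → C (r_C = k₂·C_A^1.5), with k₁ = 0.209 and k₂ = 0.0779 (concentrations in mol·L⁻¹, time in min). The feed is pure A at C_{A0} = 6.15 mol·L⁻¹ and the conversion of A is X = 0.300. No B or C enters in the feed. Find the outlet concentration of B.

Exit C_A = C_{A0}(1−X) = 6.15×0.700 = 4.305 mol·L⁻¹.
A CSTR operates uniformly at the exit composition, giving r_B = 0.8997 and r_C = 0.6958 (each k·C_A^n at C_A = 4.305).
Fraction of consumed A going to B: r_B/(r_B+r_C) = 0.5639.
C_B = 0.5639·C_{A0}·X = 0.5639×6.15×0.300 = 1.04 mol·L⁻¹.

1.04 mol·L⁻¹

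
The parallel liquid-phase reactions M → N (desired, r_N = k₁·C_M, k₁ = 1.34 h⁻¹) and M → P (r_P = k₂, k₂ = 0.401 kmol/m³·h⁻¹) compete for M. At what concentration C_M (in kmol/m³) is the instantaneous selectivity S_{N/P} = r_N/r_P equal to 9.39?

2.81 kmol/m³

S_{N/P} = (k₁/k₂)·C_M ⇒ C_M = S·k₂/k₁.
= 9.39×0.401/1.34 = 2.81 kmol/m³.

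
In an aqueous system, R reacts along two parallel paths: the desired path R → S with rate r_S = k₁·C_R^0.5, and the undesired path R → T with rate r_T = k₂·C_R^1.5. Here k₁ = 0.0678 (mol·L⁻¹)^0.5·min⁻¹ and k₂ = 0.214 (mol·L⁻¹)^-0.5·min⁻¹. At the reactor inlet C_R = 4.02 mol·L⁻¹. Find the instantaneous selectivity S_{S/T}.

0.0788

S_{S/T} = r_S/r_T = (k₁·C_R^0.5)/(k₂·C_R^1.5) = (k₁/k₂)·C_R⁻¹.
= (0.0678×4.020^0.5) / (0.214×4.020^1.5) = 0.1359/1.725 = 0.0788.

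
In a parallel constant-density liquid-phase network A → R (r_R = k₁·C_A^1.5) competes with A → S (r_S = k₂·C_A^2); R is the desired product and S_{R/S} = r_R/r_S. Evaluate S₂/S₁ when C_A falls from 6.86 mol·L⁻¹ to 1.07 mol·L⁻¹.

S_{R/S} = (k₁/k₂)·C_A^-0.5, so S₂/S₁ = (C_{A,2}/C_{A,1})^-0.5.
= (1.07/6.86)^(-0.5) = (0.1560)^(-0.5) = 2.53.
Selectivity toward R rises as C_A falls — low-concentration operation is favoured.

2.53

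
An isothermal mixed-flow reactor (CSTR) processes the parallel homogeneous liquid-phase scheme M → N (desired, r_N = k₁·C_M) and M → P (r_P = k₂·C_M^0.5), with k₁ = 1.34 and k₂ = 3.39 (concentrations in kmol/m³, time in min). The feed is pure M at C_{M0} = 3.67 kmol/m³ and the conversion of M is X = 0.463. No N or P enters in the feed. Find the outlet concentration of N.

Exit C_M = C_{M0}(1−X) = 3.67×0.537 = 1.971 kmol/m³.
A CSTR operates uniformly at the exit composition, giving r_N = 2.641 and r_P = 4.759 (each k·C_M^n at C_M = 1.971).
Fraction of consumed M going to N: r_N/(r_N+r_P) = 0.3569.
C_N = 0.3569·C_{M0}·X = 0.3569×3.67×0.463 = 0.606 kmol/m³.

0.606 kmol/m³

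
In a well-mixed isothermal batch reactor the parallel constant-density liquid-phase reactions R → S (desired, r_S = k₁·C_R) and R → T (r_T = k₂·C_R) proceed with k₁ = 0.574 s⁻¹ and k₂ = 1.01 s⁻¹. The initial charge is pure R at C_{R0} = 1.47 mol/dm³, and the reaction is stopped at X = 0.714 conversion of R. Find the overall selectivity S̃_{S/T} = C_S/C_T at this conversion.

0.568

C_R = C_{R0}(1−X) = 0.4204 mol/dm³.
Both paths are first order in R, so the instantaneous fraction to S is constant: dC_S/d(−C_R) = k₁/(k₁+k₂) = 0.3624.
C_S = 0.3624·(C_{R0}−C_R) = 0.3624×1.050 = 0.380 mol/dm³.
C_T = (C_{R0}−C_R)−C_S = 0.6692 mol/dm³; S̃_{S/T} = 0.3803/0.6692 = 0.568.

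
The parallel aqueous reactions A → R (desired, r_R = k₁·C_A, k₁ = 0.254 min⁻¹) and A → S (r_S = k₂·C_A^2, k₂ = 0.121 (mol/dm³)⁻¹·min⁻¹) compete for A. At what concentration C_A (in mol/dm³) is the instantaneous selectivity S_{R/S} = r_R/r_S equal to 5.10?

S_{R/S} = (k₁/k₂)·C_A⁻¹ ⇒ C_A = (S·k₂/k₁)^(-1).
= (5.10×0.121/0.254)^(-1) = (2.430)^(-1) = 0.412 mol/dm³.

0.412 mol/dm³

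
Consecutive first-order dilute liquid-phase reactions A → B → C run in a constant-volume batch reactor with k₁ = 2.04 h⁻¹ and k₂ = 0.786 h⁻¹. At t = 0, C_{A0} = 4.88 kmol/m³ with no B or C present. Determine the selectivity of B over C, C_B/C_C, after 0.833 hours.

2.03

The intermediate concentration in a first-order A→B→C sequence is C_B = k₁C_{A0}(e^(−k₁t) − e^(−k₂t))/(k₂−k₁).
e^(−k₁t) = e^(−2.04×0.833) = e^(−1.699) = 0.1828; e^(−k₂t) = e^(−0.6547) = 0.5196.
C_B = 2.04×4.88/(0.786−2.04) × (0.1828−0.5196) = (-7.939)×(-0.3368) = 2.674 kmol/m³.
C_A = C_{A0}e^(−k₁t) = 0.8921 kmol/m³, so C_C = C_{A0}−C_A−C_B = 1.314 kmol/m³; C_B/C_C = 2.03.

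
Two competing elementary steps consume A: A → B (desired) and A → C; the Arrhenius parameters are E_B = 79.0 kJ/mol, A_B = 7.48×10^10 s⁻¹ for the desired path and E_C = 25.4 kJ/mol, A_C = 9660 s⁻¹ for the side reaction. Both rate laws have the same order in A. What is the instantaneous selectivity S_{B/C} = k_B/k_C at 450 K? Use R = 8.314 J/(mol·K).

k_B/k_C = (A_B/A_C)·exp[−(E_B−E_C)/(RT)] = (A_B/A_C)·exp[(E_C−E_B)/(RT)].
(E_C−E_B)/(RT) = (25.4−79.0)×10³/(8.314×450) = -53600/3741 = -14.33.
k_B/k_C = (7.48×10^10/9660)·exp(-14.33) = 7.743×10^6 × 5.999×10^-7 = 4.64.

4.64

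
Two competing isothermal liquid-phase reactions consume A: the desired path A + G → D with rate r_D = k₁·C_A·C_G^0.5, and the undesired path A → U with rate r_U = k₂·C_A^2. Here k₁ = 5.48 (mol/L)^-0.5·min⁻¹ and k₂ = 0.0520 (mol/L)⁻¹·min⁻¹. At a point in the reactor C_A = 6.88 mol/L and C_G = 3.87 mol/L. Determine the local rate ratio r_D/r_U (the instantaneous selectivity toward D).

30.1

S_{D/U} = r_D/r_U = (k₁·C_A·C_G^0.5)/(k₂·C_A^2) = (k₁/k₂)·C_A⁻¹·C_G^0.5.
= (5.48×6.880×3.870^0.5) / (0.0520×6.880^2) = 74.17/2.461 = 30.1.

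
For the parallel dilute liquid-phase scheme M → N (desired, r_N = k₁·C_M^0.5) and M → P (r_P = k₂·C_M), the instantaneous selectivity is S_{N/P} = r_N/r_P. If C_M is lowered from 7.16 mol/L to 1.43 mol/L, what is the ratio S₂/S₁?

S_{N/P} = (k₁/k₂)·C_M^-0.5, so S₂/S₁ = (C_{M,2}/C_{M,1})^-0.5.
= (1.43/7.16)^(-0.5) = (0.1997)^(-0.5) = 2.24.
Selectivity toward N rises as C_M falls — low-concentration operation is favoured.

2.24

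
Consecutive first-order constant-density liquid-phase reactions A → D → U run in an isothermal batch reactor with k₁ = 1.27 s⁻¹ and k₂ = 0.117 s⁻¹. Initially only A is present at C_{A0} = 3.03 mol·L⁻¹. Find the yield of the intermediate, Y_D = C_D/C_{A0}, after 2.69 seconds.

0.768

Solving the coupled first-order balances gives C_D(t) = [k₁/(k₂−k₁)]·C_{A0}·(e^(−k₁t) − e^(−k₂t)).
e^(−k₁t) = e^(−1.27×2.69) = e^(−3.416) = 0.03283; e^(−k₂t) = e^(−0.3147) = 0.7300.
C_D = 1.27×3.03/(0.117−1.27) × (0.03283−0.7300) = (-3.337)×(-0.6972) = 2.327 mol·L⁻¹.
Y_D = C_D/C_{A0} = 2.327/3.03 = 0.768.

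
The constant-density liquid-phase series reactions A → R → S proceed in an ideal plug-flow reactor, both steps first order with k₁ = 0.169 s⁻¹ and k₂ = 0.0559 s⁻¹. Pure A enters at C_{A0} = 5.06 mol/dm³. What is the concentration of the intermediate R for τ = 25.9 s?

Solving the coupled first-order balances gives C_R(τ) = [k₁/(k₂−k₁)]·C_{A0}·(e^(−k₁τ) − e^(−k₂τ)).
e^(−k₁τ) = e^(−0.169×25.9) = e^(−4.377) = 0.01256; e^(−k₂τ) = e^(−1.448) = 0.2351.
C_R = 0.169×5.06/(0.0559−0.169) × (0.01256−0.2351) = (-7.561)×(-0.2225) = 1.682 mol/dm³.

1.68 mol/dm³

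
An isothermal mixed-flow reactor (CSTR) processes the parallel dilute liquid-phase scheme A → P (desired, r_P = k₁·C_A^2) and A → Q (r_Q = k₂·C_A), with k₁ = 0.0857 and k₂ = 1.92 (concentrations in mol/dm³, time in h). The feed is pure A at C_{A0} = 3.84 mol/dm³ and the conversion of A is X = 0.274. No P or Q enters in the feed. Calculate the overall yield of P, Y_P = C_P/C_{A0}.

Exit C_A = C_{A0}(1−X) = 3.84×0.726 = 2.788 mol/dm³.
Rates in a CSTR are evaluated at the outlet concentration: r_P = 0.0857×2.788^2 = 0.6661, r_Q = 1.92×2.788 = 5.353.
Fraction of consumed A going to P: r_P/(r_P+r_Q) = 0.1107.
C_P = 0.1107·C_{A0}·X = 0.1107×3.84×0.274 = 0.116 mol/dm³; Y_P = C_P/C_{A0} = 0.0303.

0.0303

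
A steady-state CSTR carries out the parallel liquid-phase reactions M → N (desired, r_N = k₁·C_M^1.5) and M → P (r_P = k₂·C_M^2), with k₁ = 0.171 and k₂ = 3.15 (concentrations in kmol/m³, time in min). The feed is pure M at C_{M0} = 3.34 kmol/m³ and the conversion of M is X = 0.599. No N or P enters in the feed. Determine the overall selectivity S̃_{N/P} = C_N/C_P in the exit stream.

0.0469

Exit C_M = C_{M0}(1−X) = 3.34×0.401 = 1.339 kmol/m³.
A CSTR operates uniformly at the exit composition, giving r_N = 0.2651 and r_P = 5.651 (each k·C_M^n at C_M = 1.339).
Overall selectivity = C_N/C_P = r_Nτ/(r_Pτ) = r_N/r_P = 0.0469.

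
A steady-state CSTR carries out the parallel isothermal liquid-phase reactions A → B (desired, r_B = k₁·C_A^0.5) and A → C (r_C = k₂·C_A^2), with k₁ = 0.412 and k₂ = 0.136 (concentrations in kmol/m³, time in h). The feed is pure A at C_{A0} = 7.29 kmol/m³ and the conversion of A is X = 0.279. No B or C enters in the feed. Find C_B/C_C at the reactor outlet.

Exit C_A = C_{A0}(1−X) = 7.29×0.721 = 5.256 kmol/m³.
In a CSTR the entire volume is at exit conditions, so r_B = 0.412×5.256^0.5 = 0.9446 and r_C = 0.136×5.256^2 = 3.757.
Overall selectivity = C_B/C_C = r_Bτ/(r_Cτ) = r_B/r_C = 0.251.

0.251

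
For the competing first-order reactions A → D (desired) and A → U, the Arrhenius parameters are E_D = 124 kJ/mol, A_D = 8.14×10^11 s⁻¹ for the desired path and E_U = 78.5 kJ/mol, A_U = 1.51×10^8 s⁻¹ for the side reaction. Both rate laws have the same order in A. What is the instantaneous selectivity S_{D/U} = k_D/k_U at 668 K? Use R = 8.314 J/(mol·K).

1.49

k_D/k_U = (A_D/A_U)·exp[−(E_D−E_U)/(RT)] = (A_D/A_U)·exp[(E_U−E_D)/(RT)].
(E_U−E_D)/(RT) = (78.5−124)×10³/(8.314×668) = -45500/5554 = -8.193.
k_D/k_U = (8.14×10^11/1.51×10^8)·exp(-8.193) = 5391 × 2.767×10^-4 = 1.49.
Since E_D > E_U, raising the temperature improves selectivity toward D.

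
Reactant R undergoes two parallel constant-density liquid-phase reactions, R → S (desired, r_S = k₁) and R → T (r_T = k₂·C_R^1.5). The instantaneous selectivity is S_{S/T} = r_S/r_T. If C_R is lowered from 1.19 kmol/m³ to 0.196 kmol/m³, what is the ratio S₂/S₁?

S_{S/T} = (k₁/k₂)·C_R^-1.5, so S₂/S₁ = (C_{R,2}/C_{R,1})^-1.5.
= (0.196/1.19)^(-1.5) = (0.1647)^(-1.5) = 15.0.

15.0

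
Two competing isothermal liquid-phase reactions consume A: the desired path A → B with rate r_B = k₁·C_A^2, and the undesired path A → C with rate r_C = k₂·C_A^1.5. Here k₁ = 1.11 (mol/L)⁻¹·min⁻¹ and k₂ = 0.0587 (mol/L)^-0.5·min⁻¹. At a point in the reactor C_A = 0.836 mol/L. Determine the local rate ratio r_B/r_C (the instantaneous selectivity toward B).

S_{B/C} = r_B/r_C = (k₁·C_A^2)/(k₂·C_A^1.5) = (k₁/k₂)·C_A^0.5.
= (1.11×0.8360^2) / (0.0587×0.8360^1.5) = 0.7758/0.04487 = 17.3.
Since the desired path is higher order in A, keeping C_A high (PFR or concentrated feed) favours B.

17.3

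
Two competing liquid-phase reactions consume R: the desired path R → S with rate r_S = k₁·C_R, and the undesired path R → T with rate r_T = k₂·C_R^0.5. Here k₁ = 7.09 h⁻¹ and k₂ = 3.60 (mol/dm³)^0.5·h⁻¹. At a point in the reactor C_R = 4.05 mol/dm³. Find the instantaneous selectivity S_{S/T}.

S_{S/T} = r_S/r_T = (k₁·C_R)/(k₂·C_R^0.5) = (k₁/k₂)·C_R^0.5.
= (7.09×4.050) / (3.60×4.050^0.5) = 28.71/7.245 = 3.96.

3.96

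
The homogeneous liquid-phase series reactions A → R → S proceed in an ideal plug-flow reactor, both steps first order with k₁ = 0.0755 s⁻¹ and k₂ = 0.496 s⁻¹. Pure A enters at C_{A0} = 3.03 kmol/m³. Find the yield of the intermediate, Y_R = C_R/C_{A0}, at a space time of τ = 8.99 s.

0.0890

Solving the coupled first-order balances gives C_R(τ) = [k₁/(k₂−k₁)]·C_{A0}·(e^(−k₁τ) − e^(−k₂τ)).
e^(−k₁τ) = e^(−0.0755×8.99) = e^(−0.6787) = 0.5073; e^(−k₂τ) = e^(−4.459) = 0.01157.
C_R = 0.0755×3.03/(0.496−0.0755) × (0.5073−0.01157) = 0.5440×0.4957 = 0.2697 kmol/m³.
Y_R = C_R/C_{A0} = 0.2697/3.03 = 0.0890.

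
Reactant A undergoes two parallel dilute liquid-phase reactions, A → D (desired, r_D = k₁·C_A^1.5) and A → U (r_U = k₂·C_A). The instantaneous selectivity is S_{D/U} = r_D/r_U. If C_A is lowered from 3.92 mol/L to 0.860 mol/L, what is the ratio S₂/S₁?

S_{D/U} = (k₁/k₂)·C_A^0.5, so S₂/S₁ = (C_{A,2}/C_{A,1})^0.5.
= (0.860/3.92)^0.5 = (0.2194)^0.5 = 0.468.
Selectivity toward D falls as C_A falls — high-concentration operation is favoured.

0.468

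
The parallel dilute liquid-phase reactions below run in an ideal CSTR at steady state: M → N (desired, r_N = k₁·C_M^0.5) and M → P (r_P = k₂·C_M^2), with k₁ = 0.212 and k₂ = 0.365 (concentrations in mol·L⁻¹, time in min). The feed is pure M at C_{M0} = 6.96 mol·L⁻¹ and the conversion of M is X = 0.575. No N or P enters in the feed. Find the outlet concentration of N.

0.410 mol·L⁻¹

Exit C_M = C_{M0}(1−X) = 6.96×0.425 = 2.958 mol·L⁻¹.
In a CSTR the entire volume is at exit conditions, so r_N = 0.212×2.958^0.5 = 0.3646 and r_P = 0.365×2.958^2 = 3.194.
Fraction of consumed M going to N: r_N/(r_N+r_P) = 0.1025.
C_N = 0.1025·C_{M0}·X = 0.1025×6.96×0.575 = 0.410 mol·L⁻¹.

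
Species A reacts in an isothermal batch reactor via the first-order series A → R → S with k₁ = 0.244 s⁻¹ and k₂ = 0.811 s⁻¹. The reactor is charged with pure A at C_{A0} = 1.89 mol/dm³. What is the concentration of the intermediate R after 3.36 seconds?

0.305 mol/dm³

The intermediate concentration in a first-order A→B→C sequence is C_R = k₁C_{A0}(e^(−k₁t) − e^(−k₂t))/(k₂−k₁).
e^(−k₁t) = e^(−0.244×3.36) = e^(−0.8198) = 0.4405; e^(−k₂t) = e^(−2.725) = 0.06555.
C_R = 0.244×1.89/(0.811−0.244) × (0.4405−0.06555) = 0.8133×0.3750 = 0.3050 mol/dm³.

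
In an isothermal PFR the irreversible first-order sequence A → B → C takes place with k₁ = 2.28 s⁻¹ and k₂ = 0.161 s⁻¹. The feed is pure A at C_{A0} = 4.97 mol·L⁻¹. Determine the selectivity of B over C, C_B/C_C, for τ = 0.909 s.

9.92

Solving the coupled first-order balances gives C_B(τ) = [k₁/(k₂−k₁)]·C_{A0}·(e^(−k₁τ) − e^(−k₂τ)).
e^(−k₁τ) = e^(−2.28×0.909) = e^(−2.073) = 0.1259; e^(−k₂τ) = e^(−0.1463) = 0.8639.
C_B = 2.28×4.97/(0.161−2.28) × (0.1259−0.8639) = (-5.348)×(-0.7380) = 3.946 mol·L⁻¹.
C_A = C_{A0}e^(−k₁τ) = 0.6256 mol·L⁻¹, so C_C = C_{A0}−C_A−C_B = 0.3980 mol·L⁻¹; C_B/C_C = 9.92.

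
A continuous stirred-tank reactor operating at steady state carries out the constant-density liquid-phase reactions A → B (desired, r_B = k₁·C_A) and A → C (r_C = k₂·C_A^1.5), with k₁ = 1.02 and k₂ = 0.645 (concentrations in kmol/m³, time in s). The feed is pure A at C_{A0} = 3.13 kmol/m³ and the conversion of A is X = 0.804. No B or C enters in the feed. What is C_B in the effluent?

1.68 kmol/m³

Exit C_A = C_{A0}(1−X) = 3.13×0.196 = 0.6135 kmol/m³.
In a CSTR the entire volume is at exit conditions, so r_B = 1.02×0.6135 = 0.6257 and r_C = 0.645×0.6135^1.5 = 0.3099.
Fraction of consumed A going to B: r_B/(r_B+r_C) = 0.6688.
C_B = 0.6688·C_{A0}·X = 0.6688×3.13×0.804 = 1.68 kmol/m³.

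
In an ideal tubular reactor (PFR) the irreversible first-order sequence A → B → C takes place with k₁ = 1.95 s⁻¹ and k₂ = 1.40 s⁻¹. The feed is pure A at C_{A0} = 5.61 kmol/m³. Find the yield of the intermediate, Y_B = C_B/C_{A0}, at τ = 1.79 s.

0.181

The intermediate concentration in a first-order A→B→C sequence is C_B = k₁C_{A0}(e^(−k₁τ) − e^(−k₂τ))/(k₂−k₁).
e^(−k₁τ) = e^(−1.95×1.79) = e^(−3.490) = 0.03049; e^(−k₂τ) = e^(−2.506) = 0.08159.
C_B = 1.95×5.61/(1.40−1.95) × (0.03049−0.08159) = (-19.89)×(-0.05111) = 1.017 kmol/m³.
Y_B = C_B/C_{A0} = 1.017/5.61 = 0.181.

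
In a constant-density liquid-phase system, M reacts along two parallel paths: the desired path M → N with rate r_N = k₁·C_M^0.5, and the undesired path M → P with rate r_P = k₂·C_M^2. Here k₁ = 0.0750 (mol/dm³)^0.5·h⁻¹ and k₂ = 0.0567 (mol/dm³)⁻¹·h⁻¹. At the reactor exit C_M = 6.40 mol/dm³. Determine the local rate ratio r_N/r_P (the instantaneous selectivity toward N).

S_{N/P} = r_N/r_P = (k₁·C_M^0.5)/(k₂·C_M^2) = (k₁/k₂)·C_M^-1.5.
= (0.0750×6.400^0.5) / (0.0567×6.400^2) = 0.1897/2.322 = 0.0817.
The undesired path is higher order in M, so low C_M (CSTR or dilute feed) favours N.

0.0817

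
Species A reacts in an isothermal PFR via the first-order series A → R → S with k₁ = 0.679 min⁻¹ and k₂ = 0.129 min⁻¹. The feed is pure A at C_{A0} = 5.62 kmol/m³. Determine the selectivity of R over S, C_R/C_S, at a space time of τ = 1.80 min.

6.81

For first-order series with pure A initially, C_R(τ) = k₁C_{A0}/(k₂−k₁)·(e^(−k₁τ) − e^(−k₂τ)).
e^(−k₁τ) = e^(−0.679×1.80) = e^(−1.222) = 0.2946; e^(−k₂τ) = e^(−0.2322) = 0.7928.
C_R = 0.679×5.62/(0.129−0.679) × (0.2946−0.7928) = (-6.938)×(-0.4982) = 3.457 kmol/m³.
C_A = C_{A0}e^(−k₁τ) = 1.656 kmol/m³, so C_S = C_{A0}−C_A−C_R = 0.5078 kmol/m³; C_R/C_S = 6.81.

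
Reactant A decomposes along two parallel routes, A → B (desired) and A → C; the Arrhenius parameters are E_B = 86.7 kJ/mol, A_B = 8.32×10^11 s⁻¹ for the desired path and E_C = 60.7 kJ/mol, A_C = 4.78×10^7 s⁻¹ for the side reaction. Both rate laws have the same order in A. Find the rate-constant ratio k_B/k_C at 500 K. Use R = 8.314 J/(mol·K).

k_B/k_C = (A_B/A_C)·exp[−(E_B−E_C)/(RT)] = (A_B/A_C)·exp[(E_C−E_B)/(RT)].
(E_C−E_B)/(RT) = (60.7−86.7)×10³/(8.314×500) = -26000/4157 = -6.255.
k_B/k_C = (8.32×10^11/4.78×10^7)·exp(-6.255) = 17406 × 0.001922 = 33.4.
Since E_B > E_C, raising the temperature improves selectivity toward B.

33.4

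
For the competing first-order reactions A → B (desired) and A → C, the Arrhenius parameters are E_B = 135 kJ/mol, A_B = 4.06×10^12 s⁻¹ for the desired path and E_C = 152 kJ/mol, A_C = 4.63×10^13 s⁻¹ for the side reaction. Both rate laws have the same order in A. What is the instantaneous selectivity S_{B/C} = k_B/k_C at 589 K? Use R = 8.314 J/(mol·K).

2.82

With equal orders, S_{B/C} = k_B/k_C = (A_B/A_C)·exp[(E_C−E_B)/(RT)].
(E_C−E_B)/(RT) = (152−135)×10³/(8.314×589) = 17000/4897 = 3.472.
k_B/k_C = (4.06×10^12/4.63×10^13)·exp(3.472) = 0.08769 × 32.19 = 2.82.
Since E_B < E_C, lowering the temperature improves selectivity toward B.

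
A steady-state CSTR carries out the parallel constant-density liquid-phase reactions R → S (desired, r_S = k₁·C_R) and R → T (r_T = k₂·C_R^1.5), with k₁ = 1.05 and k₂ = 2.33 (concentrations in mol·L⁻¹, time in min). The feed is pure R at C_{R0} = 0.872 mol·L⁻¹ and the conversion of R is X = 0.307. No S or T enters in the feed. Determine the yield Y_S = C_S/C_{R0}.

Exit C_R = C_{R0}(1−X) = 0.872×0.693 = 0.6043 mol·L⁻¹.
In a CSTR the entire volume is at exit conditions, so r_S = 1.05×0.6043 = 0.6345 and r_T = 2.33×0.6043^1.5 = 1.095.
Fraction of consumed R going to S: r_S/(r_S+r_T) = 0.3670.
C_S = 0.3670·C_{R0}·X = 0.3670×0.872×0.307 = 0.0982 mol·L⁻¹; Y_S = C_S/C_{R0} = 0.113.

0.113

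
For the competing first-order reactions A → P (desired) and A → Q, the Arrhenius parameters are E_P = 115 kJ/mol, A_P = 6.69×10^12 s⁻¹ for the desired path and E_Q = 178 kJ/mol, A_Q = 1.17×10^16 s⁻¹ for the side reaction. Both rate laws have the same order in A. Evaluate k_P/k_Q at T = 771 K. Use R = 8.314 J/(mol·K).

Since both paths have the same order in A, the concentration cancels and S_{P/Q} = k_P/k_Q = (A_P/A_Q)·exp[(E_Q−E_P)/(RT)].
(E_Q−E_P)/(RT) = (178−115)×10³/(8.314×771) = 63000/6410 = 9.828.
k_P/k_Q = (6.69×10^12/1.17×10^16)·exp(9.828) = 5.718×10^-4 × 18550 = 10.6.

10.6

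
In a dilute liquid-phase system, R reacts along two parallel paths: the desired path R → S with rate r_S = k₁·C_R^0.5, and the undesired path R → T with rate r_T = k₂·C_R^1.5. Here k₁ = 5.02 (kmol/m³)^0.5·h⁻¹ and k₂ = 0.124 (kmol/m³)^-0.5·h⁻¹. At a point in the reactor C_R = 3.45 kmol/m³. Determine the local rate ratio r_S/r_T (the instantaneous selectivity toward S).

11.7

S_{S/T} = r_S/r_T = (k₁·C_R^0.5)/(k₂·C_R^1.5) = (k₁/k₂)·C_R⁻¹.
= (5.02×3.450^0.5) / (0.124×3.450^1.5) = 9.324/0.7946 = 11.7.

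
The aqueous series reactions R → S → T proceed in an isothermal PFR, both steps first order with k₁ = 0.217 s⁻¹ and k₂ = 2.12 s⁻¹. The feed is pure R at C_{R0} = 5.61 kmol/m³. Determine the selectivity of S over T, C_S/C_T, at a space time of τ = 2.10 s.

0.241

Solving the coupled first-order balances gives C_S(τ) = [k₁/(k₂−k₁)]·C_{R0}·(e^(−k₁τ) − e^(−k₂τ)).
e^(−k₁τ) = e^(−0.217×2.10) = e^(−0.4557) = 0.6340; e^(−k₂τ) = e^(−4.452) = 0.01166.
C_S = 0.217×5.61/(2.12−0.217) × (0.6340−0.01166) = 0.6397×0.6223 = 0.3981 kmol/m³.
C_R = C_{R0}e^(−k₁τ) = 3.557 kmol/m³, so C_T = C_{R0}−C_R−C_S = 1.655 kmol/m³; C_S/C_T = 0.241.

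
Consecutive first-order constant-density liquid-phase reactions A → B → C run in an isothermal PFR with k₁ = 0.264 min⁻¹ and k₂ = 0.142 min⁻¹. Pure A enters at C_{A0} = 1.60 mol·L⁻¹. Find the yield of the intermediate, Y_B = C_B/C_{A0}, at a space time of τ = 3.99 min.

0.473

For first-order series with pure A initially, C_B(τ) = k₁C_{A0}/(k₂−k₁)·(e^(−k₁τ) − e^(−k₂τ)).
e^(−k₁τ) = e^(−0.264×3.99) = e^(−1.053) = 0.3488; e^(−k₂τ) = e^(−0.5666) = 0.5675.
C_B = 0.264×1.60/(0.142−0.264) × (0.3488−0.5675) = (-3.462)×(-0.2187) = 0.7572 mol·L⁻¹.
Y_B = C_B/C_{A0} = 0.7572/1.60 = 0.473.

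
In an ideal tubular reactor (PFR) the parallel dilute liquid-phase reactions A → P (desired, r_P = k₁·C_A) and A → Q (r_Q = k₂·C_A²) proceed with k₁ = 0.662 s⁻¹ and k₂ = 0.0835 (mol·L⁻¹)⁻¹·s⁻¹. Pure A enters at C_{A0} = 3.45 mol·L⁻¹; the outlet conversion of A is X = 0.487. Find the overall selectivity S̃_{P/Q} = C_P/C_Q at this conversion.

3.06

C_A = C_{A0}(1−X) = 1.770 mol·L⁻¹.
Along a PFR/batch, dC_P/dC_A = −r_P/(r_P+r_Q) = −k₁/(k₁+k₂·C_A).
Integrating from C_{A0} to C_A: C_P = (0.662/0.0835)·ln[(0.662+0.0835·3.45)/(0.662+0.0835·1.77)] = 7.928·ln(0.9501/0.8098) = 1.267 mol·L⁻¹.
C_Q = (C_{A0}−C_A)−C_P = 0.4134 mol·L⁻¹; S̃_{P/Q} = 1.267/0.4134 = 3.06.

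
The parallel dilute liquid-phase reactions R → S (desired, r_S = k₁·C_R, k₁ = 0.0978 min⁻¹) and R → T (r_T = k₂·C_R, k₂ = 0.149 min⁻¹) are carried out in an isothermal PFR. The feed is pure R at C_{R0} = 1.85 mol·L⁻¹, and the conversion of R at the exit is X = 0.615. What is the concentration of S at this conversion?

C_R = C_{R0}(1−X) = 0.7123 mol·L⁻¹.
Both paths are first order in R, so the instantaneous fraction to S is constant: dC_S/d(−C_R) = k₁/(k₁+k₂) = 0.3963.
C_S = 0.3963·(C_{R0}−C_R) = 0.3963×1.138 = 0.451 mol·L⁻¹.

0.451 mol·L⁻¹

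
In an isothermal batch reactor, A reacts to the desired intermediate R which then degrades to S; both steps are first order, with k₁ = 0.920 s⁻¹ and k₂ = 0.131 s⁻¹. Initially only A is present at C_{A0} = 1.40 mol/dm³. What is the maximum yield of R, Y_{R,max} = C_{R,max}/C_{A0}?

0.724

Evaluating C_R at t_opt = ln(k₂/k₁)/(k₂−k₁) gives C_{R,max}/C_{A0} = (k₁/k₂)^[k₂/(k₂−k₁)].
= (0.920/0.131)^(0.131/(0.131−0.920)) = (7.023)^(-0.1660) = 0.7235.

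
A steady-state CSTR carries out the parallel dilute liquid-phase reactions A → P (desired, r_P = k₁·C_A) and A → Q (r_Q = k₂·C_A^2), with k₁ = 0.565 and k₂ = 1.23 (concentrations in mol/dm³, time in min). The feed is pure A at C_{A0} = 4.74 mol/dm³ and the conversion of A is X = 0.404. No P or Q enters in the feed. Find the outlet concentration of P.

0.268 mol/dm³

Exit C_A = C_{A0}(1−X) = 4.74×0.596 = 2.825 mol/dm³.
Rates in a CSTR are evaluated at the outlet concentration: r_P = 0.565×2.825 = 1.596, r_Q = 1.23×2.825^2 = 9.816.
Fraction of consumed A going to P: r_P/(r_P+r_Q) = 0.1399.
C_P = 0.1399·C_{A0}·X = 0.1399×4.74×0.404 = 0.268 mol/dm³.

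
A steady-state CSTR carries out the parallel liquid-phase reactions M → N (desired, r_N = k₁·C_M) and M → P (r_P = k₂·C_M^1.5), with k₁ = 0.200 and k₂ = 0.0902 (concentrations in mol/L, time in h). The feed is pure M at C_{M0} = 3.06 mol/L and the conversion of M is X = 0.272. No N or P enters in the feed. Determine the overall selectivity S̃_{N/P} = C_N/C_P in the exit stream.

1.49

Exit C_M = C_{M0}(1−X) = 3.06×0.728 = 2.228 mol/L.
Rates in a CSTR are evaluated at the outlet concentration: r_N = 0.200×2.228 = 0.4455, r_P = 0.0902×2.228^1.5 = 0.2999.
Overall selectivity = C_N/C_P = r_Nτ/(r_Pτ) = r_N/r_P = 1.49.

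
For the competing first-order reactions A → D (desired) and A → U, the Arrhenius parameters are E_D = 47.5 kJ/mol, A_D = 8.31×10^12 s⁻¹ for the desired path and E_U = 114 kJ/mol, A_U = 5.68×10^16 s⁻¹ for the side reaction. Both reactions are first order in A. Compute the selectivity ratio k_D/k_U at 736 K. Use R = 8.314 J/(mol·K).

With equal orders, S_{D/U} = k_D/k_U = (A_D/A_U)·exp[(E_U−E_D)/(RT)].
(E_U−E_D)/(RT) = (114−47.5)×10³/(8.314×736) = 66500/6119 = 10.87.
k_D/k_U = (8.31×10^12/5.68×10^16)·exp(10.87) = 1.463×10^-4 × 52449 = 7.67.

7.67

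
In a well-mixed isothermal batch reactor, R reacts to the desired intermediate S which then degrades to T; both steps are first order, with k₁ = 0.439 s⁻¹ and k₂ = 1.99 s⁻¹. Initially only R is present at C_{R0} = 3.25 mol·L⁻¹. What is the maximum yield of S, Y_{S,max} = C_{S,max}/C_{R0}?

Evaluating C_S at t_opt = ln(k₂/k₁)/(k₂−k₁) gives C_{S,max}/C_{R0} = (k₁/k₂)^[k₂/(k₂−k₁)].
= (0.439/1.99)^(1.99/(1.99−0.439)) = (0.2206)^(1.283) = 0.1438.

0.144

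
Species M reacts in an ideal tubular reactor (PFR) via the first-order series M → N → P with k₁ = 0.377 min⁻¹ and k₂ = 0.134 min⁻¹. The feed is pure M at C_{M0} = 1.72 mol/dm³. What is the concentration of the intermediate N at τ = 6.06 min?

0.913 mol/dm³

Solving the coupled first-order balances gives C_N(τ) = [k₁/(k₂−k₁)]·C_{M0}·(e^(−k₁τ) − e^(−k₂τ)).
e^(−k₁τ) = e^(−0.377×6.06) = e^(−2.285) = 0.1018; e^(−k₂τ) = e^(−0.8120) = 0.4440.
C_N = 0.377×1.72/(0.134−0.377) × (0.1018−0.4440) = (-2.668)×(-0.3421) = 0.9130 mol/dm³.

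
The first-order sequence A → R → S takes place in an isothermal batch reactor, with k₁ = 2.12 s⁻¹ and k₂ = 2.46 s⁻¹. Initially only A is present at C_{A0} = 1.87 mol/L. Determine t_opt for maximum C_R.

0.437 s

For first-order series the maximum of C_R occurs at t_opt = ln(k₂/k₁)/(k₂−k₁).
= ln(2.46/2.12)/(2.46−2.12) = ln(1.160)/0.3400 = 0.1487/0.3400 = 0.437 s.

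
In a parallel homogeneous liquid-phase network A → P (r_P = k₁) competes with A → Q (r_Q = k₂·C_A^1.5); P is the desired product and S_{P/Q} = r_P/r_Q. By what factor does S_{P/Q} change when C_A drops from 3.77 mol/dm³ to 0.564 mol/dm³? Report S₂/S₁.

S_{P/Q} = (k₁/k₂)·C_A^-1.5, so S₂/S₁ = (C_{A,2}/C_{A,1})^-1.5.
= (0.564/3.77)^(-1.5) = (0.1496)^(-1.5) = 17.3.

17.3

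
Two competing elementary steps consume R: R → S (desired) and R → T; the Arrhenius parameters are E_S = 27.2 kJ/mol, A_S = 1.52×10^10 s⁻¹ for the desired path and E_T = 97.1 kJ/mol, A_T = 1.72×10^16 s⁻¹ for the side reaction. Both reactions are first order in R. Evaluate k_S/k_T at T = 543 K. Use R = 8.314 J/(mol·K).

4.68

k_S/k_T = (A_S/A_T)·exp[−(E_S−E_T)/(RT)] = (A_S/A_T)·exp[(E_T−E_S)/(RT)].
(E_T−E_S)/(RT) = (97.1−27.2)×10³/(8.314×543) = 69900/4515 = 15.48.
k_S/k_T = (1.52×10^10/1.72×10^16)·exp(15.48) = 8.837×10^-7 × 5.301×10^6 = 4.68.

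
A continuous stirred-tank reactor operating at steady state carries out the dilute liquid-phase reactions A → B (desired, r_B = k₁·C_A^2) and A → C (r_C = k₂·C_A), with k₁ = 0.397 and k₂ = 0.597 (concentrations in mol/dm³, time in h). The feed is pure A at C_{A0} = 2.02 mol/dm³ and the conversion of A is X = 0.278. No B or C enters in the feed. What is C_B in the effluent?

0.276 mol/dm³

Exit C_A = C_{A0}(1−X) = 2.02×0.722 = 1.458 mol/dm³.
Rates in a CSTR are evaluated at the outlet concentration: r_B = 0.397×1.458^2 = 0.8444, r_C = 0.597×1.458 = 0.8707.
Fraction of consumed A going to B: r_B/(r_B+r_C) = 0.4923.
C_B = 0.4923·C_{A0}·X = 0.4923×2.02×0.278 = 0.276 mol/dm³.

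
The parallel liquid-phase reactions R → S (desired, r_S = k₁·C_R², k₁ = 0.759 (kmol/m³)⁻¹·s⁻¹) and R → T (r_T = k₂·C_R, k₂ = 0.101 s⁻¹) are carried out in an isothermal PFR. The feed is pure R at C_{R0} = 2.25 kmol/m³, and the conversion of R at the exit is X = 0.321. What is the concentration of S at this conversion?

C_R = C_{R0}(1−X) = 1.528 kmol/m³.
Along a PFR/batch, dC_T/dC_R = −r_T/(r_S+r_T) = −k₂/(k₂+k₁·C_R).
Integrating from C_{R0} to C_R: C_T = (0.101/0.759)·ln[(0.101+0.759·2.25)/(0.101+0.759·1.53)] = 0.1331·ln(1.809/1.261) = 0.04805 kmol/m³.
Then C_S = (C_{R0}−C_R) − C_T = 0.7222 − 0.04805 = 0.6742 kmol/m³.

0.674 kmol/m³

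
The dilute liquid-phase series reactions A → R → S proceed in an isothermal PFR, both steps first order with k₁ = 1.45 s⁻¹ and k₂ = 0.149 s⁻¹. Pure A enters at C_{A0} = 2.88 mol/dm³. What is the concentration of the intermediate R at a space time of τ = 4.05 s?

1.75 mol/dm³

Solving the coupled first-order balances gives C_R(τ) = [k₁/(k₂−k₁)]·C_{A0}·(e^(−k₁τ) − e^(−k₂τ)).
e^(−k₁τ) = e^(−1.45×4.05) = e^(−5.872) = 0.002816; e^(−k₂τ) = e^(−0.6034) = 0.5469.
C_R = 1.45×2.88/(0.149−1.45) × (0.002816−0.5469) = (-3.210)×(-0.5441) = 1.746 mol/dm³.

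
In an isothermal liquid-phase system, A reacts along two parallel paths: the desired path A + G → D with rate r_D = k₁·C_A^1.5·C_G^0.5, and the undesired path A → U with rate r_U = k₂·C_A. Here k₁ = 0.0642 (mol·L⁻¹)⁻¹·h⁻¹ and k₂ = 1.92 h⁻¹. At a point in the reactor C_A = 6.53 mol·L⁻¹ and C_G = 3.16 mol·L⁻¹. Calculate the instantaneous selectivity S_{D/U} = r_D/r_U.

0.152

S_{D/U} = r_D/r_U = (k₁·C_A^1.5·C_G^0.5)/(k₂·C_A) = (k₁/k₂)·C_A^0.5·C_G^0.5.
= (0.0642×6.530^1.5×3.160^0.5) / (1.92×6.530) = 1.904/12.54 = 0.152.
Since the desired path is higher order in A, keeping C_A high (PFR or concentrated feed) favours D.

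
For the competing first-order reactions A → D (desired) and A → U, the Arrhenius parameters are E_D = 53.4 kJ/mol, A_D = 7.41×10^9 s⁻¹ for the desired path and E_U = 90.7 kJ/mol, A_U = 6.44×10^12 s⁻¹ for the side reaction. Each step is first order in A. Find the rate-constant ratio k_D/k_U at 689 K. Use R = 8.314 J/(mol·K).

0.774

With equal orders, S_{D/U} = k_D/k_U = (A_D/A_U)·exp[(E_U−E_D)/(RT)].
(E_U−E_D)/(RT) = (90.7−53.4)×10³/(8.314×689) = 37300/5728 = 6.511.
k_D/k_U = (7.41×10^9/6.44×10^12)·exp(6.511) = 0.001151 × 672.8 = 0.774.
Since E_D < E_U, lowering the temperature improves selectivity toward D.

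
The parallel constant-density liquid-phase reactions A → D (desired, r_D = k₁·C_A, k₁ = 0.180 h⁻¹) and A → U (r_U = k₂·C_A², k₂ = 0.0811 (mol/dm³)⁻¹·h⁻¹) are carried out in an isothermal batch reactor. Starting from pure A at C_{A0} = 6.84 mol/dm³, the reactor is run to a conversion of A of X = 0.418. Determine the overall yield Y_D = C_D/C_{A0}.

C_A = C_{A0}(1−X) = 3.981 mol/dm³.
Along a PFR/batch, dC_D/dC_A = −r_D/(r_D+r_U) = −k₁/(k₁+k₂·C_A).
Integrating from C_{A0} to C_A: C_D = (0.180/0.0811)·ln[(0.180+0.0811·6.84)/(0.180+0.0811·3.98)] = 2.219·ln(0.7347/0.5028) = 0.8416 mol/dm³.
Y_D = C_D/C_{A0} = 0.8416/6.84 = 0.123.

0.123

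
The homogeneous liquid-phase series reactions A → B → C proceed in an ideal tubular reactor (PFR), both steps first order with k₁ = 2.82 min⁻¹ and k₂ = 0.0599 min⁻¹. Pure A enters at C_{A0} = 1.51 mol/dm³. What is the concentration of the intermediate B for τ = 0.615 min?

The intermediate concentration in a first-order A→B→C sequence is C_B = k₁C_{A0}(e^(−k₁τ) − e^(−k₂τ))/(k₂−k₁).
e^(−k₁τ) = e^(−2.82×0.615) = e^(−1.734) = 0.1765; e^(−k₂τ) = e^(−0.03684) = 0.9638.
C_B = 2.82×1.51/(0.0599−2.82) × (0.1765−0.9638) = (-1.543)×(-0.7873) = 1.215 mol/dm³.

1.21 mol/dm³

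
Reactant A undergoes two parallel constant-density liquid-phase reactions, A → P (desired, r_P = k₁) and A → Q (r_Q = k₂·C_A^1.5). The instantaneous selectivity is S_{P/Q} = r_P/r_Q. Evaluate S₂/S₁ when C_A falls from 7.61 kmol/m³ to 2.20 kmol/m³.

S_{P/Q} = (k₁/k₂)·C_A^-1.5, so S₂/S₁ = (C_{A,2}/C_{A,1})^-1.5.
= (2.20/7.61)^(-1.5) = (0.2891)^(-1.5) = 6.43.
Selectivity toward P rises as C_A falls — low-concentration operation is favoured.

6.43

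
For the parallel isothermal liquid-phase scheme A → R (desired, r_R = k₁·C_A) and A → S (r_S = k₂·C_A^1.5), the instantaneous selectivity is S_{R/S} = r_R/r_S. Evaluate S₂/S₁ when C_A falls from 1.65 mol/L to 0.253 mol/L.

S_{R/S} = (k₁/k₂)·C_A^-0.5, so S₂/S₁ = (C_{A,2}/C_{A,1})^-0.5.
= (0.253/1.65)^(-0.5) = (0.1533)^(-0.5) = 2.55.

2.55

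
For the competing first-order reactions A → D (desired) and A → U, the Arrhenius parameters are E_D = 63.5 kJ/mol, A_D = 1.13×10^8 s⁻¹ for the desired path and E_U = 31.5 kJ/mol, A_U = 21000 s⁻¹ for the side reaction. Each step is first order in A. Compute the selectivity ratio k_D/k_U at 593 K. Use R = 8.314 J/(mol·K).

8.17

k_D/k_U = (A_D/A_U)·exp[−(E_D−E_U)/(RT)] = (A_D/A_U)·exp[(E_U−E_D)/(RT)].
(E_U−E_D)/(RT) = (31.5−63.5)×10³/(8.314×593) = -32000/4930 = -6.491.
k_D/k_U = (1.13×10^8/21000)·exp(-6.491) = 5381 × 0.001518 = 8.17.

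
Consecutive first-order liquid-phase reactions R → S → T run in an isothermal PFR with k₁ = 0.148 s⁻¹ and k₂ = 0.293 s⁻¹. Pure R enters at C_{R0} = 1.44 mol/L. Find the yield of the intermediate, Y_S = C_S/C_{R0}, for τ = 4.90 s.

The intermediate concentration in a first-order A→B→C sequence is C_S = k₁C_{R0}(e^(−k₁τ) − e^(−k₂τ))/(k₂−k₁).
e^(−k₁τ) = e^(−0.148×4.90) = e^(−0.7252) = 0.4842; e^(−k₂τ) = e^(−1.436) = 0.2379.
C_S = 0.148×1.44/(0.293−0.148) × (0.4842−0.2379) = 1.470×0.2463 = 0.3620 mol/L.
Y_S = C_S/C_{R0} = 0.3620/1.44 = 0.251.

0.251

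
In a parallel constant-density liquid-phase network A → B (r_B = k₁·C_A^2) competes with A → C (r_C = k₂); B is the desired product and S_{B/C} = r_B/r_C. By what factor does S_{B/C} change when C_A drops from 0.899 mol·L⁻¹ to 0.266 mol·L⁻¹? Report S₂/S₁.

0.0875

S_{B/C} = (k₁/k₂)·C_A^2, so S₂/S₁ = (C_{A,2}/C_{A,1})^2.
= (0.266/0.899)^2 = (0.2959)^2 = 0.0875.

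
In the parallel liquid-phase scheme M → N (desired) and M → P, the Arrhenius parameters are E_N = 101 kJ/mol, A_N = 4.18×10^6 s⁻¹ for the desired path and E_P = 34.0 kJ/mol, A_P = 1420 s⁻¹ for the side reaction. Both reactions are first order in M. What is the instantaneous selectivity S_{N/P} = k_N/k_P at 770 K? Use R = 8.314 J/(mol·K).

0.0839

With equal orders, S_{N/P} = k_N/k_P = (A_N/A_P)·exp[(E_P−E_N)/(RT)].
(E_P−E_N)/(RT) = (34.0−101)×10³/(8.314×770) = -67000/6402 = -10.47.
k_N/k_P = (4.18×10^6/1420)·exp(-10.47) = 2944 × 2.849×10^-5 = 0.0839.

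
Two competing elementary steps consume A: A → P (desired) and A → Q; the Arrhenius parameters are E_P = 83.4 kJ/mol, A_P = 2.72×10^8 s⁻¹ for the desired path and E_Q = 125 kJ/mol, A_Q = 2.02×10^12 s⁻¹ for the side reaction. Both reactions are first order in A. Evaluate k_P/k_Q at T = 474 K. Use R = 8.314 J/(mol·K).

Since both paths have the same order in A, the concentration cancels and S_{P/Q} = k_P/k_Q = (A_P/A_Q)·exp[(E_Q−E_P)/(RT)].
(E_Q−E_P)/(RT) = (125−83.4)×10³/(8.314×474) = 41600/3941 = 10.56.
k_P/k_Q = (2.72×10^8/2.02×10^12)·exp(10.56) = 1.347×10^-4 × 38412 = 5.17.
Since E_P < E_Q, lowering the temperature improves selectivity toward P.

5.17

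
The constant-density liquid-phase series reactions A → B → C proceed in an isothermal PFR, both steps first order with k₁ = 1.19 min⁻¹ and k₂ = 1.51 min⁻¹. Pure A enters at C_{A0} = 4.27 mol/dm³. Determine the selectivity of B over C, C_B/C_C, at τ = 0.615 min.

1.60

For first-order series with pure A initially, C_B(τ) = k₁C_{A0}/(k₂−k₁)·(e^(−k₁τ) − e^(−k₂τ)).
e^(−k₁τ) = e^(−1.19×0.615) = e^(−0.7319) = 0.4810; e^(−k₂τ) = e^(−0.9286) = 0.3951.
C_B = 1.19×4.27/(1.51−1.19) × (0.4810−0.3951) = 15.88×0.08593 = 1.365 mol/dm³.
C_A = C_{A0}e^(−k₁τ) = 2.054 mol/dm³, so C_C = C_{A0}−C_A−C_B = 0.8515 mol/dm³; C_B/C_C = 1.60.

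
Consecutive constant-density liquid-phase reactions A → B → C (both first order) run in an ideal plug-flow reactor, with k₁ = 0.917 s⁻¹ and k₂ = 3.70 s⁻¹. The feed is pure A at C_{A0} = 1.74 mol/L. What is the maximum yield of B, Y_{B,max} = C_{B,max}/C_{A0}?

Evaluating C_B at τ_opt = ln(k₂/k₁)/(k₂−k₁) gives C_{B,max}/C_{A0} = (k₁/k₂)^[k₂/(k₂−k₁)].
= (0.917/3.70)^(3.70/(3.70−0.917)) = (0.2478)^(1.330) = 0.1565.

0.157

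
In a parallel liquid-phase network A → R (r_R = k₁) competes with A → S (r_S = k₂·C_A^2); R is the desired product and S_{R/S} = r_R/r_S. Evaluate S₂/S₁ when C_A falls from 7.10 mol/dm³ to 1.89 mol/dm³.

S_{R/S} = (k₁/k₂)·C_A^-2, so S₂/S₁ = (C_{A,2}/C_{A,1})^-2.
= (1.89/7.10)^(-2) = (0.2662)^(-2) = 14.1.

14.1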